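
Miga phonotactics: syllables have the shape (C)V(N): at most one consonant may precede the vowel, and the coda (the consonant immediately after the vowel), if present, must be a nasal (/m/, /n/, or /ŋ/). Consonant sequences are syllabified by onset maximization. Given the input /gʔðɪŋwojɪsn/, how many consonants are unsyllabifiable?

4

Under (C)V(N), the unsyllabifiable consonants are /g/, /ʔ/, /s/, /n/ (only a nasal (/m/, /n/, or /ŋ/) is licensed in coda position; onsets are limited to one consonant).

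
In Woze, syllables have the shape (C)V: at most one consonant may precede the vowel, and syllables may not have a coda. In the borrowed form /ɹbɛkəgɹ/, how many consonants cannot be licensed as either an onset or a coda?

3

Syllabifying with onset maximization leaves /ɹ/, /g/, /ɹ/ stranded (no codas are permitted; onsets are limited to one consonant).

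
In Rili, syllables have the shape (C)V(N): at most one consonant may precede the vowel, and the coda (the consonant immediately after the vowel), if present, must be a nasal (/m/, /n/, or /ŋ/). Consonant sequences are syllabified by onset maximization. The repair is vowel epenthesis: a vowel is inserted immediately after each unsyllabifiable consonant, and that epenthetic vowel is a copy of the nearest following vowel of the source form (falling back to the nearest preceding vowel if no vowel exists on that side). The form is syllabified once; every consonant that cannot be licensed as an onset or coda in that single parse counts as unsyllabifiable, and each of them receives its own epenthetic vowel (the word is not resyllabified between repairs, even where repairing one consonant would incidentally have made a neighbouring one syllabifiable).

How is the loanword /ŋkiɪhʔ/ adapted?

ŋikiɪhɪʔɪ

Syllabifying with onset maximization leaves /ŋ/, /h/, /ʔ/ stranded (only a nasal (/m/, /n/, or /ŋ/) is licensed in coda position; onsets are limited to one consonant).
Epenthesis after each stranded consonant: /ŋ/ → /ŋi/, /h/ → /hɪ/, /ʔ/ → /ʔɪ/.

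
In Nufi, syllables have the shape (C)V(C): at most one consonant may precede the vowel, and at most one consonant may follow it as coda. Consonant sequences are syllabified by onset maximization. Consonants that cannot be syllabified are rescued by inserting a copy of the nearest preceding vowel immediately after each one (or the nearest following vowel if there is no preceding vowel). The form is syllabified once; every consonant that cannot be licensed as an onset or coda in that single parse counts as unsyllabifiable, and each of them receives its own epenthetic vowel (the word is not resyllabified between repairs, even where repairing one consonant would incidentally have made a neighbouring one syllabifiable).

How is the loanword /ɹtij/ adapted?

ɹitij

Syllabifying with onset maximization leaves /ɹ/ stranded (at most one coda consonant is licensed; onsets are limited to one consonant).
Each unlicensed consonant becomes the onset of a new syllable: /ɹ/ → /ɹi/.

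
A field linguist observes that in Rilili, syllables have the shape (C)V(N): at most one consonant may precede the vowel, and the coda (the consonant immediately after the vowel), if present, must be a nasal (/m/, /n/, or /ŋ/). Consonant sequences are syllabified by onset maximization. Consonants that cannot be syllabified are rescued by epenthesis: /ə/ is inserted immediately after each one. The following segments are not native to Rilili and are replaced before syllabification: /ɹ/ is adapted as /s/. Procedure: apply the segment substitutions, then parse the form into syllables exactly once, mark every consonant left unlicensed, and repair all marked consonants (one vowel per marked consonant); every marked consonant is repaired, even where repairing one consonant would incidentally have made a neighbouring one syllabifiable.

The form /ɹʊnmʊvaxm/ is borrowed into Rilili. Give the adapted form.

Substitution: /ɹ/ → /s/, giving /sʊnmʊvaxm/.
The consonants /x/, /m/ cannot be parsed into a legal (C)V(N) syllable (only a nasal (/m/, /n/, or /ŋ/) is licensed in coda position; onsets are limited to one consonant).
Epenthesis after each stranded consonant: /x/ → /xə/, /m/ → /mə/.

sʊnmʊvaxəmə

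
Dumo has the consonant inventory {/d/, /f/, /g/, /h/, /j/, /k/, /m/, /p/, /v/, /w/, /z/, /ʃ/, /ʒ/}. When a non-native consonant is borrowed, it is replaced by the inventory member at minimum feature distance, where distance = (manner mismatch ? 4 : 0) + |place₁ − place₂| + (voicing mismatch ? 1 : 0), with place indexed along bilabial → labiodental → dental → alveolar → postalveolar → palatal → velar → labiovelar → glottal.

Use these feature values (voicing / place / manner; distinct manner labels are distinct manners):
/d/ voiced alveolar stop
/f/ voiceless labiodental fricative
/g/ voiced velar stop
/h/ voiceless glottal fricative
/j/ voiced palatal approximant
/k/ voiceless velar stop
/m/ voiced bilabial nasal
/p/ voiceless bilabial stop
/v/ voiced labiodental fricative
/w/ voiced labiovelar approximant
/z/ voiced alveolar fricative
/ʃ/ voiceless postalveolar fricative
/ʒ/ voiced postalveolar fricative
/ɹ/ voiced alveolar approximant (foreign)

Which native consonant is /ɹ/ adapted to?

/j/ is closest: same manner (approximant), place distance 2 (alveolar→palatal), same voicing; total 2. Next closest is /d/ at distance 4.

j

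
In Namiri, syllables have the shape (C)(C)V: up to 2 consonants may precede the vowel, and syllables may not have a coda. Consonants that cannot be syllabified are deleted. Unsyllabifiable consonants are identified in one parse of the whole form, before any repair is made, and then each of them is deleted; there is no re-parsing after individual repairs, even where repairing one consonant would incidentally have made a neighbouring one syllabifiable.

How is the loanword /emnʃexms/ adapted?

enʃe

Syllabifying with onset maximization leaves /m/, /x/, /m/, /s/ stranded (no codas are permitted; onsets may contain at most 2 consonants).
Deletion applies to /m/, /x/, /m/, /s/.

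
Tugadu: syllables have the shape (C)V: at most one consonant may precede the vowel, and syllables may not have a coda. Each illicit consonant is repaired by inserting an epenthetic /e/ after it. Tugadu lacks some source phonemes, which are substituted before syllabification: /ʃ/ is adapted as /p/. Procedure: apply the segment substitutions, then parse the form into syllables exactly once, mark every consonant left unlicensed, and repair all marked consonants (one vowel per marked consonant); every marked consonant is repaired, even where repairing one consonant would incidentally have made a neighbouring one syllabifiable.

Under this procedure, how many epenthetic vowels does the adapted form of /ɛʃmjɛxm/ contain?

4

After substitution the input is /ɛpmjɛxm/.
The unsyllabifiable consonants are /p/, /m/, /x/, /m/; each receives one epenthetic vowel.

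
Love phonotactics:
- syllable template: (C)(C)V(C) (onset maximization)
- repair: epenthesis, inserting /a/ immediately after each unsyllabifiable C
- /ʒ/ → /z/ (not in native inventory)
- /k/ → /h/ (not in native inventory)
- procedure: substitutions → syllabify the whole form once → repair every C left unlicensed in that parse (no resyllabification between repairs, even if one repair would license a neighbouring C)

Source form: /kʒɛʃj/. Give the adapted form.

hzɛʃja

Substitution: /k/ → /h/, /ʒ/ → /z/, giving /hzɛʃj/.
Syllabifying with onset maximization leaves /j/ stranded (at most one coda consonant is licensed; onsets may contain at most 2 consonants).
Each unlicensed consonant becomes the onset of a new syllable: /j/ → /ja/.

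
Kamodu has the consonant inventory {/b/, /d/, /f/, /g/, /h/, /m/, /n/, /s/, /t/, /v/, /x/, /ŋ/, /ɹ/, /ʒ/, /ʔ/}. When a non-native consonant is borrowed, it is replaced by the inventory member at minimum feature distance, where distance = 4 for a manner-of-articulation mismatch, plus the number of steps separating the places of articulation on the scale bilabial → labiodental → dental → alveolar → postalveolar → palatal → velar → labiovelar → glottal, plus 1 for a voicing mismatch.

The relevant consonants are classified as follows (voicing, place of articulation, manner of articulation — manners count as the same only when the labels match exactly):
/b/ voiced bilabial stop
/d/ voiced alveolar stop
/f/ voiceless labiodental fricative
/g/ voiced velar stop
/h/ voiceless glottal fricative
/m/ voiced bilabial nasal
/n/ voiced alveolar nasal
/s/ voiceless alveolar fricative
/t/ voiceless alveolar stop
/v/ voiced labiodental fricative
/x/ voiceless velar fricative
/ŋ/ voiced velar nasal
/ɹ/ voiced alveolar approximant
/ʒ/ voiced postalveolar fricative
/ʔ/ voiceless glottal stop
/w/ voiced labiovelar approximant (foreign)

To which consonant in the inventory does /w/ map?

/ɹ/ is closest: same manner (approximant), place distance 4 (labiovelar→alveolar), same voicing; total 4. Next closest is /g/ at distance 5.

ɹ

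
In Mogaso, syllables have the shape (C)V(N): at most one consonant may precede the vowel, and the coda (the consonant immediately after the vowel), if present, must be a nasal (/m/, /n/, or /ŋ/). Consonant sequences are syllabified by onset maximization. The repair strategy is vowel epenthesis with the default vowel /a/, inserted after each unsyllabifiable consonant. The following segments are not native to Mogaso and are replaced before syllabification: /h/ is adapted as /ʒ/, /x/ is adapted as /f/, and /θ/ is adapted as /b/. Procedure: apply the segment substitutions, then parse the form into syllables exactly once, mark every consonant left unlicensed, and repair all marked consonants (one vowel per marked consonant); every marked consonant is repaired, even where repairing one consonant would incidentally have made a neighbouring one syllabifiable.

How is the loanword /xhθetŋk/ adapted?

faʒabetaŋaka

Substitution: /x/ → /f/, /h/ → /ʒ/, /θ/ → /b/, giving /fʒbetŋk/.
Under (C)V(N), the unsyllabifiable consonants are /f/, /ʒ/, /t/, /ŋ/, /k/ (only a nasal (/m/, /n/, or /ŋ/) is licensed in coda position; onsets are limited to one consonant).
Each unlicensed consonant becomes the onset of a new syllable: /f/ → /fa/, /ʒ/ → /ʒa/, /t/ → /ta/, /ŋ/ → /ŋa/, /k/ → /ka/.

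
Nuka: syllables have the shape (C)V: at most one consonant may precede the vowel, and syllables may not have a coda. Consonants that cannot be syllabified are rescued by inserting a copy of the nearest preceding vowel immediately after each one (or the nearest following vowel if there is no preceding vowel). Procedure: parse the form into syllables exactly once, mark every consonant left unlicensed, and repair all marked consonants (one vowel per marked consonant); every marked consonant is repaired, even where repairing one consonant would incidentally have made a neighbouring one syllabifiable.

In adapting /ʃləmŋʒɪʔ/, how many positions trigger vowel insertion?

4

The unsyllabifiable consonants are /ʃ/, /m/, /ŋ/, /ʔ/; each receives one epenthetic vowel.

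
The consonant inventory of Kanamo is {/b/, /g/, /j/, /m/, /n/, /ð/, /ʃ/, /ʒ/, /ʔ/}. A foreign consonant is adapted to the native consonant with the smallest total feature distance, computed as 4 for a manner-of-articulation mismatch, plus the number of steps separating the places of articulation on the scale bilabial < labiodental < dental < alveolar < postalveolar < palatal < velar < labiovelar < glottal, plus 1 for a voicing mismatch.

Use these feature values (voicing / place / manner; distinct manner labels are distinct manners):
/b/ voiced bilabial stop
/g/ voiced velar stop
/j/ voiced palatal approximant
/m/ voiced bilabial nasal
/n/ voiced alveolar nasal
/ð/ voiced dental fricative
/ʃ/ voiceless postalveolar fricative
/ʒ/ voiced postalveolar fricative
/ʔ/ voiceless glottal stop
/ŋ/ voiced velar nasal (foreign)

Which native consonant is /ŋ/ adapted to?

/n/ is closest: same manner (nasal), place distance 3 (velar→alveolar), same voicing; total 3. Next closest is /g/ at distance 4.

n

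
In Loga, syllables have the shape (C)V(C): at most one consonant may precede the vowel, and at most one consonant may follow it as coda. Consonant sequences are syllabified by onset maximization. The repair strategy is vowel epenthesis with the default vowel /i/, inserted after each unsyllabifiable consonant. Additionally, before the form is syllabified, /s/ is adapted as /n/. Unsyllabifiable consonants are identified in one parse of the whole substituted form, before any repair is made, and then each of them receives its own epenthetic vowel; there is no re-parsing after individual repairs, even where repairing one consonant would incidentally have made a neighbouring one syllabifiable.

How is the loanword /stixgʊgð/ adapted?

nitixgʊgði

Substitution: /s/ → /n/, giving /ntixgʊgð/.
The consonants /n/, /ð/ cannot be parsed into a legal (C)V(C) syllable (at most one coda consonant is licensed; onsets are limited to one consonant).
Epenthesis after each stranded consonant: /n/ → /ni/, /ð/ → /ði/.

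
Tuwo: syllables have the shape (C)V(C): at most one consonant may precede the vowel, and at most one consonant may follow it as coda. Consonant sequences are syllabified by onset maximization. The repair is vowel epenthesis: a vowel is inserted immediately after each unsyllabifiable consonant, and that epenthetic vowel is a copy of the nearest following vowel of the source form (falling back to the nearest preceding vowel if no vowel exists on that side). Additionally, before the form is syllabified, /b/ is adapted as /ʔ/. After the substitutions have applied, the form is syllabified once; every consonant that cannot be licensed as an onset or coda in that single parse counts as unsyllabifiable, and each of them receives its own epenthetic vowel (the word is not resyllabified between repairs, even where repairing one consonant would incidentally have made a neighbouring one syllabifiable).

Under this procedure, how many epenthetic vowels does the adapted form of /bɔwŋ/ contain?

1

After substitution the input is /ʔɔwŋ/.
The unsyllabifiable consonants are /ŋ/; each receives one epenthetic vowel.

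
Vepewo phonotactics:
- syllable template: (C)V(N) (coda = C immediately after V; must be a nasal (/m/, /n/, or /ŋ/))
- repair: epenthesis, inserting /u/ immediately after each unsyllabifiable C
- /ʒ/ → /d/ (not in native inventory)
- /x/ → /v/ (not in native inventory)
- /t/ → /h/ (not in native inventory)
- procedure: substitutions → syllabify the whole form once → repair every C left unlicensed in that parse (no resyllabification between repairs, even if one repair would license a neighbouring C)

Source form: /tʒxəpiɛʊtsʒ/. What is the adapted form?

huduvəpiɛʊhusudu

Substitution: /t/ → /h/, /ʒ/ → /d/, /x/ → /v/, giving /hdvəpiɛʊhsd/.
Syllabifying with onset maximization leaves /h/, /d/, /h/, /s/, /d/ stranded (only a nasal (/m/, /n/, or /ŋ/) is licensed in coda position; onsets are limited to one consonant).
Epenthesis after each stranded consonant: /h/ → /hu/, /d/ → /du/, /h/ → /hu/, /s/ → /su/, /d/ → /du/.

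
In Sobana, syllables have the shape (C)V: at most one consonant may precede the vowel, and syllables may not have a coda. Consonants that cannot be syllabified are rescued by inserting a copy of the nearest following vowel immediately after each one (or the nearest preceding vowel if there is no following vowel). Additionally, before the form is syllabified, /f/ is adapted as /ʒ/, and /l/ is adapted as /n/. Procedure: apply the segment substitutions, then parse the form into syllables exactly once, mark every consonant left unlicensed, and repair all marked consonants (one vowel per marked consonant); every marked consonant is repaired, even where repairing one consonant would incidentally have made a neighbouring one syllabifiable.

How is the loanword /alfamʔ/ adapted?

anaʒamaʔa

Substitution: /l/ → /n/, /f/ → /ʒ/, giving /anʒamʔ/.
Under (C)V, the unsyllabifiable consonants are /n/, /m/, /ʔ/ (no codas are permitted; onsets are limited to one consonant).
Epenthesis after each stranded consonant: /n/ → /na/, /m/ → /ma/, /ʔ/ → /ʔa/.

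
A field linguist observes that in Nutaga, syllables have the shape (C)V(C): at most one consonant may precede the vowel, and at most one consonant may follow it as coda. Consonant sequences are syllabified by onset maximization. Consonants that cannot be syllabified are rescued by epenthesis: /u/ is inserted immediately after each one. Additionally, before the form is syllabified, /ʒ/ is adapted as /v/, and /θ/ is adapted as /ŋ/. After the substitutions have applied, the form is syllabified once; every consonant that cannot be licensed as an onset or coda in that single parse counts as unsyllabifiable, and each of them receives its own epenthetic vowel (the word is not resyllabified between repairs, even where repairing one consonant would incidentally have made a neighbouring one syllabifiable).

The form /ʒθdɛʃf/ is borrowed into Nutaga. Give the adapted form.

vuŋudɛʃfu

Substitution: /ʒ/ → /v/, /θ/ → /ŋ/, giving /vŋdɛʃf/.
The consonants /v/, /ŋ/, /f/ cannot be parsed into a legal (C)V(C) syllable (at most one coda consonant is licensed; onsets are limited to one consonant).
Epenthesis after each stranded consonant: /v/ → /vu/, /ŋ/ → /ŋu/, /f/ → /fu/.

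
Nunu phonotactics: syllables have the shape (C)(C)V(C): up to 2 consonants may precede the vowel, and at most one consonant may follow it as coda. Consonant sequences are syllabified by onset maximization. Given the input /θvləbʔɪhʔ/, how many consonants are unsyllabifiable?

2

The consonants /θ/, /ʔ/ cannot be parsed into a legal (C)(C)V(C) syllable (at most one coda consonant is licensed; onsets may contain at most 2 consonants).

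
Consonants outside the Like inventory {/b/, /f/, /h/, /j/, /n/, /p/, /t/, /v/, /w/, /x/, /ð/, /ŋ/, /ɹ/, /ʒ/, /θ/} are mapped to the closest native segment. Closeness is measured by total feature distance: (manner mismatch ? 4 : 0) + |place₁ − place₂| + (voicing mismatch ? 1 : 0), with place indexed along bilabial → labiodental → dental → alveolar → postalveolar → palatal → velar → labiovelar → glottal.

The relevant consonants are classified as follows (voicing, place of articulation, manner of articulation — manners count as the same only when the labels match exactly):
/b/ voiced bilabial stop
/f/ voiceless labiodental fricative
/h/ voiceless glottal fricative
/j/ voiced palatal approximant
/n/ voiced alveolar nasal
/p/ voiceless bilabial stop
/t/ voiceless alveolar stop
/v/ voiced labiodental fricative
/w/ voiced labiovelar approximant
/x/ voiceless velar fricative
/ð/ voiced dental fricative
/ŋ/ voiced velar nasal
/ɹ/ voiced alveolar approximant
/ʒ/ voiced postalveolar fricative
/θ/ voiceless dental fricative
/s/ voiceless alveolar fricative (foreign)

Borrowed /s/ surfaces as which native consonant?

θ

/θ/ is closest: same manner (fricative), place distance 1 (alveolar→dental), same voicing; total 1. Next closest is /f/ at distance 2.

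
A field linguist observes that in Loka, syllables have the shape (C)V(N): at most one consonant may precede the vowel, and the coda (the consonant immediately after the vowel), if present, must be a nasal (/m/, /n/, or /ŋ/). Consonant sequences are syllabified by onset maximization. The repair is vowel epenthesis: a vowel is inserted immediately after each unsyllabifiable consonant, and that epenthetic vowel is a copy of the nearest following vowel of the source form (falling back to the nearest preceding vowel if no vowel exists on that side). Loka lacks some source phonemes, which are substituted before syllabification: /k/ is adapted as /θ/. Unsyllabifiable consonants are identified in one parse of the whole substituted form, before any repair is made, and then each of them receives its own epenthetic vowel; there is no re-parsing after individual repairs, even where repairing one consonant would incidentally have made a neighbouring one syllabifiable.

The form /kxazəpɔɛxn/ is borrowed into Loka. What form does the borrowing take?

Substitution: /k/ → /θ/, giving /θxazəpɔɛxn/.
Syllabifying with onset maximization leaves /θ/, /x/, /n/ stranded (only a nasal (/m/, /n/, or /ŋ/) is licensed in coda position; onsets are limited to one consonant).
Epenthesis after each stranded consonant: /θ/ → /θa/, /x/ → /xɛ/, /n/ → /nɛ/.

θaxazəpɔɛxɛnɛ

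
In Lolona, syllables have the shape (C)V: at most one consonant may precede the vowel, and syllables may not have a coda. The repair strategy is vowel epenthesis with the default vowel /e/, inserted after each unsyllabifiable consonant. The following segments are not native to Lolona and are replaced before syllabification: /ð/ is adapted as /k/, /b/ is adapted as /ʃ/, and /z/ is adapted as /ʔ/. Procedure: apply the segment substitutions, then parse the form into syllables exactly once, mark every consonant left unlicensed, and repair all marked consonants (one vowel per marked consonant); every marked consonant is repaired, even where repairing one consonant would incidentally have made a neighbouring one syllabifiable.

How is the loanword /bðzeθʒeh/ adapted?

Substitution: /b/ → /ʃ/, /ð/ → /k/, /z/ → /ʔ/, giving /ʃkʔeθʒeh/.
The consonants /ʃ/, /k/, /θ/, /h/ cannot be parsed into a legal (C)V syllable (no codas are permitted; onsets are limited to one consonant).
Each unlicensed consonant becomes the onset of a new syllable: /ʃ/ → /ʃe/, /k/ → /ke/, /θ/ → /θe/, /h/ → /he/.

ʃekeʔeθeʒehe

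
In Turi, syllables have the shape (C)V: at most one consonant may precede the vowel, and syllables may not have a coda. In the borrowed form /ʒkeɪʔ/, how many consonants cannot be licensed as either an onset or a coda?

The consonants /ʒ/, /ʔ/ cannot be parsed into a legal (C)V syllable (no codas are permitted; onsets are limited to one consonant).

2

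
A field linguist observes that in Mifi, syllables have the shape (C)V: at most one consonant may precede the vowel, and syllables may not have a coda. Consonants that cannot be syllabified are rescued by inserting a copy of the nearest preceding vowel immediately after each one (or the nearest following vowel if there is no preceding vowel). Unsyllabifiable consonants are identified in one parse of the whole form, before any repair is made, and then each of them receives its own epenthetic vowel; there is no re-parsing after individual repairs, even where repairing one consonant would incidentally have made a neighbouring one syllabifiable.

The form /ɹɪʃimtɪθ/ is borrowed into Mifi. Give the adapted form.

Under (C)V, the unsyllabifiable consonants are /m/, /θ/ (no codas are permitted; onsets are limited to one consonant).
Inserting the epenthetic vowel yields /m/ → /mi/, /θ/ → /θɪ/.

ɹɪʃimitɪθɪ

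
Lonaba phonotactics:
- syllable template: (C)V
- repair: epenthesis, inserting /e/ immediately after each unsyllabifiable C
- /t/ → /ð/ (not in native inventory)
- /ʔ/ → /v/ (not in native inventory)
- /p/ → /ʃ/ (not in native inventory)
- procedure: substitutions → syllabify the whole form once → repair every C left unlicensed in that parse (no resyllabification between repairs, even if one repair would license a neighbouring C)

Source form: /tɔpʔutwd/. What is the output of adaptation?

ðɔʃevuðewede

Substitution: /t/ → /ð/, /p/ → /ʃ/, /ʔ/ → /v/, giving /ðɔʃvuðwd/.
Syllabifying with onset maximization leaves /ʃ/, /ð/, /w/, /d/ stranded (no codas are permitted; onsets are limited to one consonant).
Epenthesis after each stranded consonant: /ʃ/ → /ʃe/, /ð/ → /ðe/, /w/ → /we/, /d/ → /de/.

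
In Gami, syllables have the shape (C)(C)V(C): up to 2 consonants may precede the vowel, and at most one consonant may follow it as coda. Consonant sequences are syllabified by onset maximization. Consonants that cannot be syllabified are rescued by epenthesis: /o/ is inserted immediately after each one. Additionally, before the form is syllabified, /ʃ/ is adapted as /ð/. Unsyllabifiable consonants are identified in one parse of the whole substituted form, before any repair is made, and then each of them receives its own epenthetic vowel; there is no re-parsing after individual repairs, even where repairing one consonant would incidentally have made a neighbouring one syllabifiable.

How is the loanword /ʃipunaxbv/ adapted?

ðipunaxbovo

Substitution: /ʃ/ → /ð/, giving /ðipunaxbv/.
Under (C)(C)V(C), the unsyllabifiable consonants are /b/, /v/ (at most one coda consonant is licensed; onsets may contain at most 2 consonants).
Inserting the epenthetic vowel yields /b/ → /bo/, /v/ → /vo/.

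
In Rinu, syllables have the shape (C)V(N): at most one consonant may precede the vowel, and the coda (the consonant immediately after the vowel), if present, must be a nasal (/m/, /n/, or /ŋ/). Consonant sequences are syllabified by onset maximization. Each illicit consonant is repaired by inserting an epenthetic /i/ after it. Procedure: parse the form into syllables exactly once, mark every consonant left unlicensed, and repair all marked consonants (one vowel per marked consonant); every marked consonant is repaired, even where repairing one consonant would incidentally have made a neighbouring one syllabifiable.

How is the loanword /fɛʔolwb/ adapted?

fɛʔoliwibi

Syllabifying with onset maximization leaves /l/, /w/, /b/ stranded (only a nasal (/m/, /n/, or /ŋ/) is licensed in coda position; onsets are limited to one consonant).
Each unlicensed consonant becomes the onset of a new syllable: /l/ → /li/, /w/ → /wi/, /b/ → /bi/.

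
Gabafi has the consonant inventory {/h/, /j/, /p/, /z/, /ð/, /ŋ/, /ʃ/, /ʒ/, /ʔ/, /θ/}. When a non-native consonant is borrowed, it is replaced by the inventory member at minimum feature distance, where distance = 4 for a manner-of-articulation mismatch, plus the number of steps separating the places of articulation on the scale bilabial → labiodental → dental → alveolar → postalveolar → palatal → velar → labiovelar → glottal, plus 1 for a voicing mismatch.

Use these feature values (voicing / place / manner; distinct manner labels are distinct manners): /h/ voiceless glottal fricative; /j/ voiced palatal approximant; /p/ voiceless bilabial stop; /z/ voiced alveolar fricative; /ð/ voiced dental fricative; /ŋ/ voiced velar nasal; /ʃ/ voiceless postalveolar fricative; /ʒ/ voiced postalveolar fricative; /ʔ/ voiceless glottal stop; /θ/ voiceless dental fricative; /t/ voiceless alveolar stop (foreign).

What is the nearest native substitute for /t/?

/p/ is closest: same manner (stop), place distance 3 (alveolar→bilabial), same voicing; total 3. Next closest is /z/ at distance 5.

p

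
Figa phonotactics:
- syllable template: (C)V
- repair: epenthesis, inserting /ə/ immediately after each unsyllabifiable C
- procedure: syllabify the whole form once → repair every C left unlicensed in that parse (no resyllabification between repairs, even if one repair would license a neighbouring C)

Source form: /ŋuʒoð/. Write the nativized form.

Syllabifying with onset maximization leaves /ð/ stranded (no codas are permitted; onsets are limited to one consonant).
Inserting the epenthetic vowel yields /ð/ → /ðə/.

ŋuʒoðə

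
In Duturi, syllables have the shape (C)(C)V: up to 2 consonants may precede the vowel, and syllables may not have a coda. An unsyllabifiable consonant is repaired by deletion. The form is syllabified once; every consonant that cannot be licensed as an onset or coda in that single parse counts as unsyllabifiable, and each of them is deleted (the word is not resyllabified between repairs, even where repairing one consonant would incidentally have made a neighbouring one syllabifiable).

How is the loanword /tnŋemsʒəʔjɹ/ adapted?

The consonants /t/, /m/, /ʔ/, /j/, /ɹ/ cannot be parsed into a legal (C)(C)V syllable (no codas are permitted; onsets may contain at most 2 consonants).
Deletion applies to /t/, /m/, /ʔ/, /j/, /ɹ/.

nŋesʒə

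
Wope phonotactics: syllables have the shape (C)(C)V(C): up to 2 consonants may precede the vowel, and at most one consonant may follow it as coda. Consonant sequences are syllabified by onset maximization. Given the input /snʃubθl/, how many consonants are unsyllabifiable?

3

Syllabifying with onset maximization leaves /s/, /θ/, /l/ stranded (at most one coda consonant is licensed; onsets may contain at most 2 consonants).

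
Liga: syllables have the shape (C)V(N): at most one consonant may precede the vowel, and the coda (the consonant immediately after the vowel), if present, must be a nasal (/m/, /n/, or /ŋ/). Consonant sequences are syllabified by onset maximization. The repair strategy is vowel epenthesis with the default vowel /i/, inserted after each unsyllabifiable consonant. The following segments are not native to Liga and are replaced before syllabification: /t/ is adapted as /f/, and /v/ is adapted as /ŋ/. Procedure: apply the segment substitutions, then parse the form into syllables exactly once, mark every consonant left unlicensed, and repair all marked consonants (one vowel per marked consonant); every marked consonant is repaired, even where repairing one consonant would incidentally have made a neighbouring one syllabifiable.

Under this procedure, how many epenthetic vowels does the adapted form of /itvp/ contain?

After substitution the input is /ifŋp/.
The unsyllabifiable consonants are /f/, /ŋ/, /p/; each receives one epenthetic vowel.

3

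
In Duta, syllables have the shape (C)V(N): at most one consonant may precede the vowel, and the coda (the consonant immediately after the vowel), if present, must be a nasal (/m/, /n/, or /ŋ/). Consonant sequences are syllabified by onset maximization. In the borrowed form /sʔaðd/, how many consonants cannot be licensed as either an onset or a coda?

Under (C)V(N), the unsyllabifiable consonants are /s/, /ð/, /d/ (only a nasal (/m/, /n/, or /ŋ/) is licensed in coda position; onsets are limited to one consonant).

3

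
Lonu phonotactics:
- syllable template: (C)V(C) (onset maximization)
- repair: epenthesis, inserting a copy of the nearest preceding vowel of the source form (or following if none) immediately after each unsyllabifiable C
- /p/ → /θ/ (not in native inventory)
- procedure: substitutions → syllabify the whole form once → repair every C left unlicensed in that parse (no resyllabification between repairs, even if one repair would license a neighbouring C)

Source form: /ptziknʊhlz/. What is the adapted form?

Substitution: /p/ → /θ/, giving /θtziknʊhlz/.
Syllabifying with onset maximization leaves /θ/, /t/, /l/, /z/ stranded (at most one coda consonant is licensed; onsets are limited to one consonant).
Epenthesis after each stranded consonant: /θ/ → /θi/, /t/ → /ti/, /l/ → /lʊ/, /z/ → /zʊ/.

θitiziknʊhlʊzʊ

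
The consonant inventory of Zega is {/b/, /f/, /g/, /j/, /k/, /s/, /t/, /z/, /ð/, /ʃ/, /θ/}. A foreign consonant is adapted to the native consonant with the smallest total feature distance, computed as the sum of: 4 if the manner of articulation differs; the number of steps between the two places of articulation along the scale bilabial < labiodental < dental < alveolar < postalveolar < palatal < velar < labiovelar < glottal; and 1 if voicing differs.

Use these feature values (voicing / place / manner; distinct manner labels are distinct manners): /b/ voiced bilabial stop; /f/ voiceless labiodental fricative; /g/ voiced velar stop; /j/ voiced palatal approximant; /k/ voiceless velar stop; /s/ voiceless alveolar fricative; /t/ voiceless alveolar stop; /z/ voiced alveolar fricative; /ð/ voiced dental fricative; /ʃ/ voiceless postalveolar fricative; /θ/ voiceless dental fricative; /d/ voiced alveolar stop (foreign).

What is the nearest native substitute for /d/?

t

/t/ is closest: same manner (stop), place distance 0 (alveolar→alveolar), voicing differs (+1); total 1. Next closest is /b/ at distance 3.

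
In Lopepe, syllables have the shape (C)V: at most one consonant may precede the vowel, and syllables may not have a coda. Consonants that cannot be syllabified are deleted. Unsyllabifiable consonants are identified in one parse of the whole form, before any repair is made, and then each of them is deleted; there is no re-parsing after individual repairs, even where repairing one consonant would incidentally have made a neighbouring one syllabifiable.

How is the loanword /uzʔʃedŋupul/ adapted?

uʃeŋupu

Under (C)V, the unsyllabifiable consonants are /z/, /ʔ/, /d/, /l/ (no codas are permitted; onsets are limited to one consonant).
Each unlicensed consonant is deleted: /z/, /ʔ/, /d/, /l/.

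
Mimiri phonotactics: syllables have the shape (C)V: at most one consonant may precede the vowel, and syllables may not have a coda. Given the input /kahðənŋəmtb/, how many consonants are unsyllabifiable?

Syllabifying with onset maximization leaves /h/, /n/, /m/, /t/, /b/ stranded (no codas are permitted; onsets are limited to one consonant).

5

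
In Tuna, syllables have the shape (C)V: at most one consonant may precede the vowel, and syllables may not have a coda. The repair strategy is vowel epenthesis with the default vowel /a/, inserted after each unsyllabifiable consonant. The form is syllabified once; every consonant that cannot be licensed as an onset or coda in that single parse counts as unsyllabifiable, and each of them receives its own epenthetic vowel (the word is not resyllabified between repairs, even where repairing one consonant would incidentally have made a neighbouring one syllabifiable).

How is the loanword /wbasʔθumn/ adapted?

wabasaʔaθumana

Under (C)V, the unsyllabifiable consonants are /w/, /s/, /ʔ/, /m/, /n/ (no codas are permitted; onsets are limited to one consonant).
Epenthesis after each stranded consonant: /w/ → /wa/, /s/ → /sa/, /ʔ/ → /ʔa/, /m/ → /ma/, /n/ → /na/.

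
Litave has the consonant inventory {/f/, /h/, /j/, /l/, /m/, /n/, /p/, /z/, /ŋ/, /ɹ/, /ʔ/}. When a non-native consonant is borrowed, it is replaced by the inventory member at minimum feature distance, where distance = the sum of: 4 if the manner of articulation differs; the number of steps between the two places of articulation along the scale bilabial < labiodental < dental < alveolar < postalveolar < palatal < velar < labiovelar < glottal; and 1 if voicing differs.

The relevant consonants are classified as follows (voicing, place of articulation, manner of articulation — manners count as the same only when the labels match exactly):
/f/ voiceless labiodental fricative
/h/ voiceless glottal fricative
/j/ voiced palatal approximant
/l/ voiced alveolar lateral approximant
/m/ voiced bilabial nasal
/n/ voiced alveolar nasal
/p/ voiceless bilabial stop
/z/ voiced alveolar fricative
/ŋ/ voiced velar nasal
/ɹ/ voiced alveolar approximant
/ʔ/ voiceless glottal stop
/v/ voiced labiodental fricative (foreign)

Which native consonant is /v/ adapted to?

/f/ is closest: same manner (fricative), place distance 0 (labiodental→labiodental), voicing differs (+1); total 1. Next closest is /z/ at distance 2.

f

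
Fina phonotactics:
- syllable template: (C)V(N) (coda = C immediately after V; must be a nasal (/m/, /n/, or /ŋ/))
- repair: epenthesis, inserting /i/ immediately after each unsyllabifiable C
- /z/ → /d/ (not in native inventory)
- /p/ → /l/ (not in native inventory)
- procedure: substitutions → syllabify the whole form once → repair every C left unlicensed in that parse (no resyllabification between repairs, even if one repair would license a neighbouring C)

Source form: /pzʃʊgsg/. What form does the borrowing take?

lidiʃʊgisigi

Substitution: /p/ → /l/, /z/ → /d/, giving /ldʃʊgsg/.
Under (C)V(N), the unsyllabifiable consonants are /l/, /d/, /g/, /s/, /g/ (only a nasal (/m/, /n/, or /ŋ/) is licensed in coda position; onsets are limited to one consonant).
Each unlicensed consonant becomes the onset of a new syllable: /l/ → /li/, /d/ → /di/, /g/ → /gi/, /s/ → /si/, /g/ → /gi/.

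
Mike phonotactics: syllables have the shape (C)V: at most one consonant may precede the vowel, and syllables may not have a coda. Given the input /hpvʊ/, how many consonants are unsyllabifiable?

The consonants /h/, /p/ cannot be parsed into a legal (C)V syllable (no codas are permitted; onsets are limited to one consonant).

2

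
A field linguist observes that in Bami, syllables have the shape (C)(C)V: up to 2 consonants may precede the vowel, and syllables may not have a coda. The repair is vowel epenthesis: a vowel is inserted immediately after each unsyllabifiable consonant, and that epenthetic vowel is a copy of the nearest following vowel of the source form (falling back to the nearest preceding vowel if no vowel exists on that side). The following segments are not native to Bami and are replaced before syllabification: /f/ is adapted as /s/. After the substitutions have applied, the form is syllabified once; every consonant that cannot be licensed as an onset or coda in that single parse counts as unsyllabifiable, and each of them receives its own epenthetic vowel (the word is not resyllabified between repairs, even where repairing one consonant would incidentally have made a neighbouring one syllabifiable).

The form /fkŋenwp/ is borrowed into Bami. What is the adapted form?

sekŋenewepe

Substitution: /f/ → /s/, giving /skŋenwp/.
The consonants /s/, /n/, /w/, /p/ cannot be parsed into a legal (C)(C)V syllable (no codas are permitted; onsets may contain at most 2 consonants).
Each unlicensed consonant becomes the onset of a new syllable: /s/ → /se/, /n/ → /ne/, /w/ → /we/, /p/ → /pe/.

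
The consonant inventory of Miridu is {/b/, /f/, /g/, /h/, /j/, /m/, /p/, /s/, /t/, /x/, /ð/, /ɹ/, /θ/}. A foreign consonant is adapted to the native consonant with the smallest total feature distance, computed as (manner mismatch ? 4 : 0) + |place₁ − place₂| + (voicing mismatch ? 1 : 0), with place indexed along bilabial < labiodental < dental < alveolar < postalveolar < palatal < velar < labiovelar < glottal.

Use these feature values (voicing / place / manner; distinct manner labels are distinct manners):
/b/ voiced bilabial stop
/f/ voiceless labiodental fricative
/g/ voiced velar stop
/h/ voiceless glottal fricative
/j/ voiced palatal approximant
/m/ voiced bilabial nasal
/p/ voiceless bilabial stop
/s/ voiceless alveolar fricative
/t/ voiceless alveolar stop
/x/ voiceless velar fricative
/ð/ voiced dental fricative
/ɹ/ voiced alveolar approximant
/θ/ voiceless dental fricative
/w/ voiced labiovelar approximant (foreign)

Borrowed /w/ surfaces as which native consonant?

/j/ is closest: same manner (approximant), place distance 2 (labiovelar→palatal), same voicing; total 2. Next closest is /ɹ/ at distance 4.

j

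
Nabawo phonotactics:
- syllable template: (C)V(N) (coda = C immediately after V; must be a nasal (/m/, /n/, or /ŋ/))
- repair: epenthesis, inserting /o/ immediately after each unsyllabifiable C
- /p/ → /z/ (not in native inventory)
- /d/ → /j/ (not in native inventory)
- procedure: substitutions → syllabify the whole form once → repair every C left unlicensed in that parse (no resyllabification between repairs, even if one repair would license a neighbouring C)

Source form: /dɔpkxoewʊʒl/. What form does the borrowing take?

jɔzokoxoewʊʒolo

Substitution: /d/ → /j/, /p/ → /z/, giving /jɔzkxoewʊʒl/.
The consonants /z/, /k/, /ʒ/, /l/ cannot be parsed into a legal (C)V(N) syllable (only a nasal (/m/, /n/, or /ŋ/) is licensed in coda position; onsets are limited to one consonant).
Inserting the epenthetic vowel yields /z/ → /zo/, /k/ → /ko/, /ʒ/ → /ʒo/, /l/ → /lo/.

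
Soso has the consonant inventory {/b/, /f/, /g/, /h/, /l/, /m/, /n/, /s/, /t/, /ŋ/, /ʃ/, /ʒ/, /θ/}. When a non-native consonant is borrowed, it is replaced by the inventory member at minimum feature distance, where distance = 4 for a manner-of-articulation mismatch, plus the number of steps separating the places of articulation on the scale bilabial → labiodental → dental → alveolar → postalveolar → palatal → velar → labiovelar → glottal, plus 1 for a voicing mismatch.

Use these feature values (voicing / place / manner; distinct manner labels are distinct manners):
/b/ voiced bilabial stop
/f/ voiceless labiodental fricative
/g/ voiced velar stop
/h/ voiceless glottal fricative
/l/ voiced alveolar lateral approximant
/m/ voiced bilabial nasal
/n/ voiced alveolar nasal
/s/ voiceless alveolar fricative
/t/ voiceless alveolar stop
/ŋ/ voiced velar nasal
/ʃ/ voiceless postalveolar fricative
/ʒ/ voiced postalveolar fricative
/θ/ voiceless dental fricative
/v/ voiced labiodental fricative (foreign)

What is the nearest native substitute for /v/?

/f/ is closest: same manner (fricative), place distance 0 (labiodental→labiodental), voicing differs (+1); total 1. Next closest is /θ/ at distance 2.

f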